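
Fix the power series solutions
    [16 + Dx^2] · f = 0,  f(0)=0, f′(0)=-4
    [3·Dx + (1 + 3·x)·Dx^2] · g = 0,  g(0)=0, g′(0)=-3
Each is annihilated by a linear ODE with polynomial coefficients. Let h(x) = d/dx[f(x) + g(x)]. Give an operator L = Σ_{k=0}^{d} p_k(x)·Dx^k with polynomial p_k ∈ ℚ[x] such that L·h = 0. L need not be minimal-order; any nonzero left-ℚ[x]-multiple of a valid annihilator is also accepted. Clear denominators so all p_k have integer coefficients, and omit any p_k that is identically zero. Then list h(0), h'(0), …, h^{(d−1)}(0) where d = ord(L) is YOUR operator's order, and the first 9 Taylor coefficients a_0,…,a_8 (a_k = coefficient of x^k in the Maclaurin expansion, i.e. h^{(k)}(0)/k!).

L = (1680 + 2304·x + 3456·x^2) + (272 + 1584·x + 3456·x^2 + 3456·x^3)·Dx + (105 + 144·x + 216·x^2)·Dx^2 + (17 + 99·x + 216·x^2 + 216·x^3)·Dx^3  (order 3).
h: a_k = -7, 9, 5, 81, -857/3, 729, -97391/45, 6561, -6202193/315, …
ICs: h(0) = -7, h′(0) = 9, h′′(0) = 10.

f: a_k = 0, -4, 0, 32/3, 0, -128/15, 0, 1024/315, 0, …
g: a_k = 0, -3, 9/2, -9, 81/4, -243/5, 243/2, -2187/7, 6561/8, …
Weyl lclm of L_f,L_g ⇒ L₀ (ord ≤ 4).
h₀' ⇒ L via d/dx closure of L₀.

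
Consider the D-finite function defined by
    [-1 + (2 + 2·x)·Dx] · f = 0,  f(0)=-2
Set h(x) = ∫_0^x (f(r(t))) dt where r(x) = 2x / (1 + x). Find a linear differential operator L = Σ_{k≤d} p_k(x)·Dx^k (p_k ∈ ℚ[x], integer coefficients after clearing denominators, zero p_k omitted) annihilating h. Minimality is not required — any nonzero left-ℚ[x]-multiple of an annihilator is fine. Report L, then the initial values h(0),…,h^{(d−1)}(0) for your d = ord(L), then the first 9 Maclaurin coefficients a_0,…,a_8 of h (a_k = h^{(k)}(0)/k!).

L = -Dx + (1 + 4·x + 3·x^2)·Dx^2  (order 2).
h: a_k = 0, -2, -1, 1, -5/4, 37/20, -25/8, 327/56, -753/64, …
ICs: h(0) = 0, h′(0) = -2.

f: a_k = -2, -1, 1/4, -1/8, 5/64, -7/128, 21/512, -33/1024, 429/16384, …
L₀ from L_f via x↦r, Dx↦r'^{-1}Dx.
h=∫₀ˣh₀: take L = L₀·Dx.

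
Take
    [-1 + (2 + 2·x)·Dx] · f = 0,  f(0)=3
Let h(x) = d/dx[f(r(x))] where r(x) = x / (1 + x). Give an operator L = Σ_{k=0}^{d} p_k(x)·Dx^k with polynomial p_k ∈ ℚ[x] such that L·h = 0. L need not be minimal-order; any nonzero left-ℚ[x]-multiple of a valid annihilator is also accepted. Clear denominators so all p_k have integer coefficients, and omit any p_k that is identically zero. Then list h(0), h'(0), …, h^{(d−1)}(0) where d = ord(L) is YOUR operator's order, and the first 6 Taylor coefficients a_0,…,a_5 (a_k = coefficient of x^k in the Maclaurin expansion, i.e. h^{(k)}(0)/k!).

f: a_k = 3, 3/2, -3/8, 3/16, -15/128, 21/256, …
L₀ from L_f via x↦r, Dx↦r'^{-1}Dx.
Derive L from L₀ (diff closure).
L = (-5 - 8·x) + (-2 - 6·x - 4·x^2)·Dx  (order 1).
h: a_k = 3/2, -15/4, 117/16, -423/32, 5985/256, -21177/512, …
ICs: h(0) = 3/2.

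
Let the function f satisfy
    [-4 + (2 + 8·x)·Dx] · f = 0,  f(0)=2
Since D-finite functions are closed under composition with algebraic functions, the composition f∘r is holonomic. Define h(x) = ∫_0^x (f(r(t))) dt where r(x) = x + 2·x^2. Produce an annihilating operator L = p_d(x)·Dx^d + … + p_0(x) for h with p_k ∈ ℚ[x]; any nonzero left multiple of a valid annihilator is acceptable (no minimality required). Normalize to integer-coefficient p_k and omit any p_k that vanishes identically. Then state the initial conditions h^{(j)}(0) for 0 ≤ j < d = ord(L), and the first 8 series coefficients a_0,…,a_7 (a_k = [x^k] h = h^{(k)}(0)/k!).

L = (-2 - 8·x)·Dx + (1 + 4·x + 8·x^2)·Dx^2  (order 2).
h: a_k = 0, 2, 2, 4/3, -2, 12/5, -4/3, -24/7, …
ICs: h(0) = 0, h′(0) = 2.

f: a_k = 2, 4, -4, 8, -20, 56, -168, 528, …
h₀=f(r): pull back L_f along r ⇒ L₀.
h=∫₀ˣh₀: take L = L₀·Dx.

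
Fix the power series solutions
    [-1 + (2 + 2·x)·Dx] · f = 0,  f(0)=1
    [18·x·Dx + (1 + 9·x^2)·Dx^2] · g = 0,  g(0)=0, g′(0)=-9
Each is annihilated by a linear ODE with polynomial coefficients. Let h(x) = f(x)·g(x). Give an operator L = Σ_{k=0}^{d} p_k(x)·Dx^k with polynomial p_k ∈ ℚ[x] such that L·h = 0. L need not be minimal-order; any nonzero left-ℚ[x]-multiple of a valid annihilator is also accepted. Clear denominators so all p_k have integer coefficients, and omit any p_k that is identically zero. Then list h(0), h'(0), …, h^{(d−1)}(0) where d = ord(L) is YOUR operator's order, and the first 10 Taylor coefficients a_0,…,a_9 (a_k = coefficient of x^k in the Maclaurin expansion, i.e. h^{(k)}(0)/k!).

f: a_k = 1, 1/2, -1/8, 1/16, -5/128, 7/256, -21/1024, 33/2048, -429/32768, 715/65536, …
g: a_k = 0, -9, 0, 27, 0, -729/5, 0, 6561/7, 0, -6561, …
h₀=f·g: eliminate ⇒ L₀, order ≤ 1·2.
L = (3 - 36·x - 9·x^2) + (-4 + 68·x + 108·x^2 + 36·x^3)·Dx + (4 + 8·x + 40·x^2 + 72·x^3 + 36·x^4)·Dx^2  (order 2).
h: a_k = 0, -9, -9/2, 225/8, 207/16, -95247/640, -91467/1280, 34214319/35840, 32981661/71680, -1530603405/229376, …
ICs: h(0) = 0, h′(0) = -9.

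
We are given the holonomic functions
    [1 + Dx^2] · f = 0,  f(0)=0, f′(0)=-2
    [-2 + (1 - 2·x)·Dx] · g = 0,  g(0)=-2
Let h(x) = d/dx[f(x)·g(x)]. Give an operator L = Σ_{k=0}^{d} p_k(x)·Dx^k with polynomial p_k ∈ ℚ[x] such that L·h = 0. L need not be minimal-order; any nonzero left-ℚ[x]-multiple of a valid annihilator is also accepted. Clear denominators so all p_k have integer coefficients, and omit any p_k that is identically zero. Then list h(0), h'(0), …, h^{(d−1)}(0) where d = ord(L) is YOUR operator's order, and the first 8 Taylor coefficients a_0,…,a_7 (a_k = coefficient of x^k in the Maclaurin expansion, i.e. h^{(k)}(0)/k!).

f: a_k = 0, -2, 0, 1/3, 0, -1/60, 0, 1/2520, …
g: a_k = -2, -4, -8, -16, -32, -64, -128, -256, …
f·g: L₀ = L_f ⊗_s L_g, ord ≤ 2·1.
Differentiate: ansatz ord ≤ ord L₀ ⇒ L.
L = (-7 - 4·x + 4·x^2) + (-4 + 8·x)·Dx + (1 - 4·x + 4·x^2)·Dx^2  (order 2).
h: a_k = 4, 16, 46, 368/3, 1841/6, 3682/5, 309287/180, 1237148/315, …
ICs: h(0) = 4, h′(0) = 16.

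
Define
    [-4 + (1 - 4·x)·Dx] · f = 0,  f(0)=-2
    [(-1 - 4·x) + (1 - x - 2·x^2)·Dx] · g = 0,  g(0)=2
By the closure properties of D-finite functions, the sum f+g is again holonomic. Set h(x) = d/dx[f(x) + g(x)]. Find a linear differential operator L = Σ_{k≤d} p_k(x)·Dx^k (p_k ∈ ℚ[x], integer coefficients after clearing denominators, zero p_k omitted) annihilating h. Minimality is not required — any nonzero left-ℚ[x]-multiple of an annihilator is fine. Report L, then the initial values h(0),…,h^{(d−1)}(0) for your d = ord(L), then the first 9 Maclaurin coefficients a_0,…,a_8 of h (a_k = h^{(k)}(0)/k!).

L = (168 + 192·x + 1728·x^2 - 768·x^3 + 768·x^4) + (-33 - 144·x + 264·x^2 + 1056·x^3 - 576·x^4 + 768·x^5)·Dx + (1 + 13·x - 100·x^2 + 120·x^3 + 40·x^4 - 64·x^5 + 128·x^6)·Dx^2  (order 2).
h: a_k = -6, -52, -354, -1960, -10030, -48636, -228186, -1045840, -4712454, …
ICs: h(0) = -6, h′(0) = -52.

f: a_k = -2, -8, -32, -128, -512, -2048, -8192, -32768, -131072, …
g: a_k = 2, 2, 6, 10, 22, 42, 86, 170, 342, …
L₀ := lclm(L_f,L_g); ord L₀ ≤ 1+1.
Differentiate: ansatz ord ≤ ord L₀ ⇒ L.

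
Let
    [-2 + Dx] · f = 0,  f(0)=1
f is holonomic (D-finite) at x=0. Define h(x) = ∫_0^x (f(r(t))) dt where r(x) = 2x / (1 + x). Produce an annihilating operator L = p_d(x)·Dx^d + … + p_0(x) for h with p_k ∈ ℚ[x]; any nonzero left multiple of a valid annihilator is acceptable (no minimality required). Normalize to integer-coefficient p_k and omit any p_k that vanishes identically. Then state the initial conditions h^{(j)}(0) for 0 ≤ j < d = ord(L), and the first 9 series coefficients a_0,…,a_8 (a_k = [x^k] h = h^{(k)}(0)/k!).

L = -4·Dx + (1 + 2·x + x^2)·Dx^2  (order 2).
h: a_k = 0, 1, 2, 4/3, -1/3, -4/15, 14/45, -44/315, -17/630, …
ICs: h(0) = 0, h′(0) = 1.

f: a_k = 1, 2, 2, 4/3, 2/3, 4/15, 4/45, 8/315, 2/315, …
Substitute x→r, Dx→(1/r')Dx; clear ⇒ L₀.
h=∫h₀ ⇒ L = L₀·Dx.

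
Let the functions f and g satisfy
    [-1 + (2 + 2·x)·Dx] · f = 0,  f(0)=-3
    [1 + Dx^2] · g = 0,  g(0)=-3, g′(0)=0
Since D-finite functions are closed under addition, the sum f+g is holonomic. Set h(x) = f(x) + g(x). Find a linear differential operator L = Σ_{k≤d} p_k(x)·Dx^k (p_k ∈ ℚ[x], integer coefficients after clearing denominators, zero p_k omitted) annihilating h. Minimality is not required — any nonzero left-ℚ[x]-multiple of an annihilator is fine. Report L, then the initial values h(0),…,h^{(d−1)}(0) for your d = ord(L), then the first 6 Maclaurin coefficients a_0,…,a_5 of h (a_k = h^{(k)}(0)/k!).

L = (-7 - 8·x - 4·x^2) + (6 + 22·x + 24·x^2 + 8·x^3)·Dx + (-7 - 8·x - 4·x^2)·Dx^2 + (6 + 22·x + 24·x^2 + 8·x^3)·Dx^3  (order 3).
h: a_k = -6, -3/2, 15/8, -3/16, -1/128, -21/256, …
ICs: h(0) = -6, h′(0) = -3/2, h′′(0) = 15/4.

f: a_k = -3, -3/2, 3/8, -3/16, 15/128, -21/256, …
g: a_k = -3, 0, 3/2, 0, -1/8, 0, …
Sum ⇒ L₀ = lclm(L_f,L_g) in ℚ(x)⟨Dx⟩.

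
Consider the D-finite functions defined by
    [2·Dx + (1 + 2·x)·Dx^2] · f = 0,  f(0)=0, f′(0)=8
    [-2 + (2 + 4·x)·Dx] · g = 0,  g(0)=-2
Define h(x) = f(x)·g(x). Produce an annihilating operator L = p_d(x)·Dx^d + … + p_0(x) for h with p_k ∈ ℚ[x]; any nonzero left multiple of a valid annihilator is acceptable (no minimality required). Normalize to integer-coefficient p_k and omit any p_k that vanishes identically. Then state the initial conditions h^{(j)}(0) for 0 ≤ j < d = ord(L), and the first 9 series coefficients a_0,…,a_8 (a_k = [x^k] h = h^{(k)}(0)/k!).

L = 1 + (1 + 4·x + 4·x^2)·Dx^2  (order 2).
h: a_k = 0, -16, 0, 8/3, -16/3, 142/15, -248/15, 3043/105, -5378/105, …
ICs: h(0) = 0, h′(0) = -16.

f: a_k = 0, 8, -8, 32/3, -16, 128/5, -128/3, 512/7, -128, …
g: a_k = -2, -2, 1, -1, 5/4, -7/4, 21/8, -33/8, 429/64, …
f·g: L₀ = L_f ⊗_s L_g, ord ≤ 2·1.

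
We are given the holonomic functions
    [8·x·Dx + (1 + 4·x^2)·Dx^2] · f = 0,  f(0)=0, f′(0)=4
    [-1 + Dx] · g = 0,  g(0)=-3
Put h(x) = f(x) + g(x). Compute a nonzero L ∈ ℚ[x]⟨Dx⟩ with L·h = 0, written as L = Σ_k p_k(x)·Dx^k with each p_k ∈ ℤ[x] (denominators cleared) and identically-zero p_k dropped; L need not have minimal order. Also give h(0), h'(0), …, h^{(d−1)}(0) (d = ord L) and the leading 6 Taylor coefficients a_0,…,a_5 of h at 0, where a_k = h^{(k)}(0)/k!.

L = (8 - 8·x - 96·x^2 - 32·x^3)·Dx + (-9 + 88·x^2 - 16·x^4)·Dx^2 + (1 + 8·x + 8·x^2 + 32·x^3 + 16·x^4)·Dx^3  (order 3).
h: a_k = -3, 1, -3/2, -35/6, -1/8, 511/40, …
ICs: h(0) = -3, h′(0) = 1, h′′(0) = -3.

f: a_k = 0, 4, 0, -16/3, 0, 64/5, …
g: a_k = -3, -3, -3/2, -1/2, -1/8, -1/40, …
h₀=f+g: left-lcm gives L₀, ord ≤ 3.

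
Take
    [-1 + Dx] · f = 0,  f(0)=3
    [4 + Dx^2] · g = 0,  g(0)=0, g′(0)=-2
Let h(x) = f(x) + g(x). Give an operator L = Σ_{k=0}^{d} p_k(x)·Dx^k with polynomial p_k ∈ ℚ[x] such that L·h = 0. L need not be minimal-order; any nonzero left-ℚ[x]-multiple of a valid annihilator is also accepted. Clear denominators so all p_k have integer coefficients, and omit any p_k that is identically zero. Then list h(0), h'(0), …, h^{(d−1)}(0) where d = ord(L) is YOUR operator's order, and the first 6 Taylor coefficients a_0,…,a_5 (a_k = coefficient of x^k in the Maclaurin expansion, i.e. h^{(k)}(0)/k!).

L = -4 + 4·Dx - Dx^2 + Dx^3  (order 3).
h: a_k = 3, 1, 3/2, 11/6, 1/8, -29/120, …
ICs: h(0) = 3, h′(0) = 1, h′′(0) = 3.

f: a_k = 3, 3, 3/2, 1/2, 1/8, 1/40, …
g: a_k = 0, -2, 0, 4/3, 0, -4/15, …
f+g: L₀ = lclm(L_f,L_g), ord ≤ 1+2.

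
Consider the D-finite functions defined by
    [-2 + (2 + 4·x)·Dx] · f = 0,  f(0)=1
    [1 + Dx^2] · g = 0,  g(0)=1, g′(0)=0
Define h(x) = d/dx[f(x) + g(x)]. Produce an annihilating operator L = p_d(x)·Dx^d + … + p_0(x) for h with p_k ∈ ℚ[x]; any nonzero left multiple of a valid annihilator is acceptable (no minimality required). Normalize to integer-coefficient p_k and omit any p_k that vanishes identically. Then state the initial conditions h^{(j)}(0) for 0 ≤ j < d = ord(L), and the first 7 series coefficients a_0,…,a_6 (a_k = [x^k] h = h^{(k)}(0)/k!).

f: a_k = 1, 1, -1/2, 1/2, -5/8, 7/8, -21/16, …
g: a_k = 1, 0, -1/2, 0, 1/24, 0, -1/720, …
h₀=f+g: left-lcm gives L₀, ord ≤ 3.
Derive L from L₀ (diff closure).
L = (-4 - x - x^2) + (-1 - 3·x - 3·x^2 - 2·x^3)·Dx + (-4 - x - x^2)·Dx^2 + (-1 - 3·x - 3·x^2 - 2·x^3)·Dx^3  (order 3).
h: a_k = 1, -2, 3/2, -7/3, 35/8, -473/60, 231/16, …
ICs: h(0) = 1, h′(0) = -2, h′′(0) = 3.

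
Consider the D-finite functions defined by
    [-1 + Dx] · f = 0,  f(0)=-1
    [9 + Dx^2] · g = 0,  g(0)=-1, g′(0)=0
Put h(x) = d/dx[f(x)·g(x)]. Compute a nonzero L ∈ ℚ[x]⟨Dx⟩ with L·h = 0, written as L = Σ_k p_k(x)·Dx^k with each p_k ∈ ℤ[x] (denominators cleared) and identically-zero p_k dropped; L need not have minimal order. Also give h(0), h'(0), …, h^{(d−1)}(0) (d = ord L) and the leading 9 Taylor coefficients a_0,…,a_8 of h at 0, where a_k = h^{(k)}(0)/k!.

f: a_k = -1, -1, -1/2, -1/6, -1/24, -1/120, -1/720, -1/5040, -1/40320, …
g: a_k = -1, 0, 9/2, 0, -27/8, 0, 81/80, 0, -729/4480, …
Sym-product of L_f,L_g gives L₀ (≤ ord 2).
h₀' ⇒ L via d/dx closure of L₀.
L = 10 - 2·Dx + Dx^2  (order 2).
h: a_k = 1, -8, -13, 14/3, 79/6, 44/15, -307/90, -527/315, 481/2520, …
ICs: h(0) = 1, h′(0) = -8.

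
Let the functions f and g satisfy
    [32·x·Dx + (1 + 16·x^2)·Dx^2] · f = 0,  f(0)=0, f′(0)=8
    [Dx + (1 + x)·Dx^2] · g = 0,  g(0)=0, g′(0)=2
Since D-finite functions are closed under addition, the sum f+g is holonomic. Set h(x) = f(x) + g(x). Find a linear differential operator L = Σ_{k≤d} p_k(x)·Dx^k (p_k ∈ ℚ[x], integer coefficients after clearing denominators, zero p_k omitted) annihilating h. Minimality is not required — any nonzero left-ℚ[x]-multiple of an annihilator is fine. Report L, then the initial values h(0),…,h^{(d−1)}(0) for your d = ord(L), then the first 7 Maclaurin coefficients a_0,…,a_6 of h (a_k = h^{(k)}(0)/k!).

f: a_k = 0, 8, 0, -128/3, 0, 2048/5, 0, …
g: a_k = 0, 2, -1, 2/3, -1/2, 2/5, -1/3, …
Sum ⇒ L₀ = lclm(L_f,L_g) in ℚ(x)⟨Dx⟩.
L = (-32 - 96·x + 1536·x^2 + 512·x^3)·Dx + (-34 - 64·x + 1440·x^2 + 3072·x^3 + 1024·x^4)·Dx^2 + (-1 + 31·x + 32·x^2 + 512·x^3 + 768·x^4 + 256·x^5)·Dx^3  (order 3).
h: a_k = 0, 10, -1, -42, -1/2, 410, -1/3, …
ICs: h(0) = 0, h′(0) = 10, h′′(0) = -2.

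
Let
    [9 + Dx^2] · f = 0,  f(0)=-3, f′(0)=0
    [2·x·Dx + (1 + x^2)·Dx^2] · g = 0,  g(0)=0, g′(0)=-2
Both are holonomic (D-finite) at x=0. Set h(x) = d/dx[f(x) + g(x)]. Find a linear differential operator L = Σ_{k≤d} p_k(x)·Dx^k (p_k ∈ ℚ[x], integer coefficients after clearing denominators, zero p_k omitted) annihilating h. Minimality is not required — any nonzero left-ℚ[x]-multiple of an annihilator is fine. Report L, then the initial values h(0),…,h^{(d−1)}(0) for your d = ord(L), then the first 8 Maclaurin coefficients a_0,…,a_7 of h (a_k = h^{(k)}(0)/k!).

L = (-54·x + 540·x^3 + 162·x^5) + (63 + 279·x^2 + 297·x^4 + 81·x^6)·Dx + (-6·x + 60·x^3 + 18·x^5)·Dx^2 + (7 + 31·x^2 + 33·x^4 + 9·x^6)·Dx^3  (order 3).
h: a_k = -2, 27, 2, -81/2, -2, 729/40, 2, -2187/560, …
ICs: h(0) = -2, h′(0) = 27, h′′(0) = 4.

f: a_k = -3, 0, 27/2, 0, -81/8, 0, 243/80, 0, …
g: a_k = 0, -2, 0, 2/3, 0, -2/5, 0, 2/7, …
Sum ⇒ L₀ = lclm(L_f,L_g) in ℚ(x)⟨Dx⟩.
Differentiate: ansatz ord ≤ ord L₀ ⇒ L.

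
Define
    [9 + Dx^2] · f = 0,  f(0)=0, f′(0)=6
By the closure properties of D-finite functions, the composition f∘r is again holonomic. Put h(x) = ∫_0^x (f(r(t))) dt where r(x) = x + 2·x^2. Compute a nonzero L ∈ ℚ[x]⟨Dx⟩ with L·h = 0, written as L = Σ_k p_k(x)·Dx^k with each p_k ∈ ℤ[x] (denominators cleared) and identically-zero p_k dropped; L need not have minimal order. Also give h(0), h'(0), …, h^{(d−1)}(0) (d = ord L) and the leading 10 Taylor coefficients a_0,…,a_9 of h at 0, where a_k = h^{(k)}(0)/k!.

L = (9 + 108·x + 432·x^2 + 576·x^3)·Dx - 4·Dx^2 + (1 + 4·x)·Dx^3  (order 3).
h: a_k = 0, 0, 3, 4, -9/4, -54/5, -693/40, -9/2, 45117/2240, 693/20, …
ICs: h(0) = 0, h′(0) = 0, h′′(0) = 6.

f: a_k = 0, 6, 0, -9, 0, 81/20, 0, -243/280, 0, 243/2240, …
Change of var in L_f (x↦r) gives L₀.
Integrate: L := L₀·Dx.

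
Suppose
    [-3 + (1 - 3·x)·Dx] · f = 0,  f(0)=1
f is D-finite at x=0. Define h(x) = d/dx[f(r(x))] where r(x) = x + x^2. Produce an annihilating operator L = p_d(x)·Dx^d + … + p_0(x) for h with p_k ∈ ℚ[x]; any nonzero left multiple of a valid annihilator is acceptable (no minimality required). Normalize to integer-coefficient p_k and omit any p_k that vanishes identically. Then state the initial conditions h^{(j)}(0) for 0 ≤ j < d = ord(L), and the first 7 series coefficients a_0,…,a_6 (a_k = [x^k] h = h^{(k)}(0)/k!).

L = (8 + 18·x + 18·x^2) + (-1 + x + 9·x^2 + 6·x^3)·Dx  (order 1).
h: a_k = 3, 24, 135, 684, 3240, 14742, 65205, …
ICs: h(0) = 3.

f: a_k = 1, 3, 9, 27, 81, 243, 729, …
Substitute x→r, Dx→(1/r')Dx; clear ⇒ L₀.
Differentiate: ansatz ord ≤ ord L₀ ⇒ L.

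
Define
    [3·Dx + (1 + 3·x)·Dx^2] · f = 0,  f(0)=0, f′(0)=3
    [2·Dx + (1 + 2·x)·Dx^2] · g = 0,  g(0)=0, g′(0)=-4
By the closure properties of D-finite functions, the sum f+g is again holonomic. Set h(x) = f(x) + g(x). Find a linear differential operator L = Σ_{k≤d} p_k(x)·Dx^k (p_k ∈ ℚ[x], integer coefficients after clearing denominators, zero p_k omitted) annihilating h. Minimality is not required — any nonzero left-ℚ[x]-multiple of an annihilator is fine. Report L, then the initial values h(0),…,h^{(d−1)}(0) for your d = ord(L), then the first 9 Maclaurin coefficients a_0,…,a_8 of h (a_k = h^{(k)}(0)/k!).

f: a_k = 0, 3, -9/2, 9, -81/4, 243/5, -243/2, 2187/7, -6561/8, …
g: a_k = 0, -4, 4, -16/3, 8, -64/5, 64/3, -256/7, 64, …
Sum ⇒ L₀ = lclm(L_f,L_g) in ℚ(x)⟨Dx⟩.
L = 12·Dx + (10 + 24·x)·Dx^2 + (1 + 5·x + 6·x^2)·Dx^3  (order 3).
h: a_k = 0, -1, -1/2, 11/3, -49/4, 179/5, -601/6, 1931/7, -6049/8, …
ICs: h(0) = 0, h′(0) = -1, h′′(0) = -1.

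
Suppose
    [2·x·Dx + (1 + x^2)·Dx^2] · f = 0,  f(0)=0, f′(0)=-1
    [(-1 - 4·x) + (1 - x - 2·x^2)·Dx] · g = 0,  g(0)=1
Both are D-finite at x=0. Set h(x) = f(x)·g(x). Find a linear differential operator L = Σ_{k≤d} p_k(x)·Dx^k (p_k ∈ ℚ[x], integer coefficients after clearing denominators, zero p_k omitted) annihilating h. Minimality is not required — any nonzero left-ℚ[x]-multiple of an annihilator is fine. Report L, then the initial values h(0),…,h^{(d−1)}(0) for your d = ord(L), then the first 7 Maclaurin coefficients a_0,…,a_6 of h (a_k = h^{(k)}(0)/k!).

f: a_k = 0, -1, 0, 1/3, 0, -1/5, 0, …
g: a_k = 1, 1, 3, 5, 11, 21, 43, …
Product ⇒ symmetric product L₀, ord ≤ 2.
L = (4 + 2·x + 12·x^2) + (2 + 6·x + 4·x^2 + 12·x^3)·Dx + (-1 + x + x^2 + x^3 + 2·x^4)·Dx^2  (order 2).
h: a_k = 0, -1, -1, -8/3, -14/3, -51/5, -293/15, …
ICs: h(0) = 0, h′(0) = -1.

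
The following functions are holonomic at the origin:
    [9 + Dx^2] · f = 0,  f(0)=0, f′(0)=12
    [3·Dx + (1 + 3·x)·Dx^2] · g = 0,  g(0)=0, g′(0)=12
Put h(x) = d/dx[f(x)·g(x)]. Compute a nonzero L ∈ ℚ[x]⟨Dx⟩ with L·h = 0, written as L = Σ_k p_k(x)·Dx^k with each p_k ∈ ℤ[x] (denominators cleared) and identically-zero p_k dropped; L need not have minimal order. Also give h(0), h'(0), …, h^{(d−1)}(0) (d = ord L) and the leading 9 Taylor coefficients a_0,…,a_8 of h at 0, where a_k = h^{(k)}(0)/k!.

L = (-675 - 3564·x - 10206·x^2 + 8748·x^3 + 94041·x^4 + 157464·x^5 + 78732·x^6) + (-216 - 864·x + 1620·x^2 + 14580·x^3 + 29160·x^4 + 17496·x^5)·Dx + (-84 - 396·x - 378·x^2 + 5832·x^3 + 23814·x^4 + 34992·x^5 + 17496·x^6)·Dx^2 + (-24 - 96·x + 180·x^2 + 1620·x^3 + 3240·x^4 + 1944·x^5)·Dx^3 + (-1 + 84·x^2 + 540·x^3 + 1485·x^4 + 1944·x^5 + 972·x^6)·Dx^4  (order 4).
h: a_k = 0, 288, -648, 864, -3240, 10692, -158193/5, 659016/7, -1968300/7, …
ICs: h(0) = 0, h′(0) = 288, h′′(0) = -1296, h′′′(0) = 5184.

f: a_k = 0, 12, 0, -18, 0, 81/10, 0, -243/140, 0, …
g: a_k = 0, 12, -18, 36, -81, 972/5, -486, 8748/7, -6561/2, …
h₀=f·g: eliminate ⇒ L₀, order ≤ 2·2.
h₀' ⇒ L via d/dx closure of L₀.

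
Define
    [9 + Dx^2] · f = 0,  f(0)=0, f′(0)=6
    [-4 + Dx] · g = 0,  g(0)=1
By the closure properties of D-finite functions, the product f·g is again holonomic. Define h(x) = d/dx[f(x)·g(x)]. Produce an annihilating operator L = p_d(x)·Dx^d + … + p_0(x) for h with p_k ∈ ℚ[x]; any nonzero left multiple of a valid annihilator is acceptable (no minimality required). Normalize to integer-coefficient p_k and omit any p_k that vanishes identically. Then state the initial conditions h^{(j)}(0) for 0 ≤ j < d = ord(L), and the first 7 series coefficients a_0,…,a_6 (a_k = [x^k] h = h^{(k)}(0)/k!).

f: a_k = 0, 6, 0, -9, 0, 81/20, 0, …
g: a_k = 1, 4, 8, 32/3, 32/3, 128/15, 256/45, …
L₀ := L_f ⊗_s L_g (sym. prod.), ord ≤ 2.
Differentiate: ansatz ord ≤ ord L₀ ⇒ L.
L = 25 - 8·Dx + Dx^2  (order 2).
h: a_k = 6, 48, 117, 112, -79/4, -858/5, -25481/120, …
ICs: h(0) = 6, h′(0) = 48.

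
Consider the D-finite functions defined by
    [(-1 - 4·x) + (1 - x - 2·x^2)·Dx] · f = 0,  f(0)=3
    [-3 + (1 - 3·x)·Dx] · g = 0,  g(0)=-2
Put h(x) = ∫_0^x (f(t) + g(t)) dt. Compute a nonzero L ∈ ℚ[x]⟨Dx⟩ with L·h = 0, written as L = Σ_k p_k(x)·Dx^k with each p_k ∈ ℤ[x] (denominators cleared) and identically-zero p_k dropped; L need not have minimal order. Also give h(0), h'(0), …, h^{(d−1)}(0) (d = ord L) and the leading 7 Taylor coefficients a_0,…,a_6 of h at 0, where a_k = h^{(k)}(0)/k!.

L = (-36·x + 36·x^2 - 36·x^3)·Dx + (6 - 6·x - 30·x^2 + 54·x^3 - 72·x^4)·Dx^2 + (-1 + 6·x - 12·x^2 + 8·x^3 + 9·x^4 - 18·x^5)·Dx^3  (order 3).
h: a_k = 0, 1, -3/2, -3, -39/4, -129/5, -141/2, …
ICs: h(0) = 0, h′(0) = 1, h′′(0) = -3.

f: a_k = 3, 3, 9, 15, 33, 63, 129, …
g: a_k = -2, -6, -18, -54, -162, -486, -1458, …
Sum ⇒ L₀ = lclm(L_f,L_g) in ℚ(x)⟨Dx⟩.
h=∫h₀ ⇒ L = L₀·Dx.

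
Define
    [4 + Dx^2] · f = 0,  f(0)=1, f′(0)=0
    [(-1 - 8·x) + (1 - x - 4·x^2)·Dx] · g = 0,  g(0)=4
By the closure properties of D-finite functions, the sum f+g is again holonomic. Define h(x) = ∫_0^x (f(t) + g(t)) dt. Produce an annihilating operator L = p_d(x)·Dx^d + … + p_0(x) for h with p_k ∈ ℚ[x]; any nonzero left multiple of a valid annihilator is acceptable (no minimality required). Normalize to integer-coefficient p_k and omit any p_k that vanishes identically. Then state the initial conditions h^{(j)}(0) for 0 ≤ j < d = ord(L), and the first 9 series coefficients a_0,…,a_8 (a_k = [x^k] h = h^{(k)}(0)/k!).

f: a_k = 1, 0, -2, 0, 2/3, 0, -4/45, 0, 2/315, …
g: a_k = 4, 4, 20, 36, 116, 260, 724, 1764, 4660, …
Sum ⇒ L₀ = lclm(L_f,L_g) in ℚ(x)⟨Dx⟩.
∫: right-multiply L₀ by Dx.
L = (-116 - 1008·x - 968·x^2 - 2688·x^3 - 640·x^4 - 1024·x^5)·Dx + (28 + 4·x - 8·x^2 - 200·x^3 - 480·x^4 - 384·x^5 - 512·x^6)·Dx^2 + (-29 - 252·x - 242·x^2 - 672·x^3 - 160·x^4 - 256·x^5)·Dx^3 + (7 + x - 2·x^2 - 50·x^3 - 120·x^4 - 96·x^5 - 128·x^6)·Dx^4  (order 4).
h: a_k = 0, 5, 2, 6, 9, 70/3, 130/3, 32576/315, 441/2, …
ICs: h(0) = 0, h′(0) = 5, h′′(0) = 4, h′′′(0) = 36.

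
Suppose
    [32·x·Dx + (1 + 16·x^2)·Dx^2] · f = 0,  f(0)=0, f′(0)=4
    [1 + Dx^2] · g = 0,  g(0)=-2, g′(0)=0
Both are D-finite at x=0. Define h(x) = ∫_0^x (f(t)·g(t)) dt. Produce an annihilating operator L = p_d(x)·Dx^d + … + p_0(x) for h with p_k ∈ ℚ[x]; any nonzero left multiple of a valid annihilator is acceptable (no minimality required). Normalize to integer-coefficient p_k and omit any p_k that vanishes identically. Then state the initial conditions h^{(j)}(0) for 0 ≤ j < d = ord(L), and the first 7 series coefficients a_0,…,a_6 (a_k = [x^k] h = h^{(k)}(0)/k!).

L = (1105 + 51776·x^2 + 22016·x^4 + 16384·x^6 + 65536·x^8)·Dx + (2112·x + 35840·x^3 + 49152·x^5 + 262144·x^7)·Dx^2 + (1122 + 52352·x^2 + 27648·x^4 + 32768·x^6 + 131072·x^8)·Dx^3 + (2112·x + 35840·x^3 + 49152·x^5 + 262144·x^7)·Dx^4 + (17 + 576·x^2 + 5632·x^4 + 16384·x^6 + 65536·x^8)·Dx^5  (order 5).
h: a_k = 0, 0, -4, 0, 35/3, 0, -6469/90, …
ICs: h(0) = 0, h′(0) = 0, h′′(0) = -8, h′′′(0) = 0, h′′′′(0) = 280.

f: a_k = 0, 4, 0, -64/3, 0, 1024/5, 0, …
g: a_k = -2, 0, 1, 0, -1/12, 0, 1/360, …
L₀ := L_f ⊗_s L_g (sym. prod.), ord ≤ 4.
∫: right-multiply L₀ by Dx.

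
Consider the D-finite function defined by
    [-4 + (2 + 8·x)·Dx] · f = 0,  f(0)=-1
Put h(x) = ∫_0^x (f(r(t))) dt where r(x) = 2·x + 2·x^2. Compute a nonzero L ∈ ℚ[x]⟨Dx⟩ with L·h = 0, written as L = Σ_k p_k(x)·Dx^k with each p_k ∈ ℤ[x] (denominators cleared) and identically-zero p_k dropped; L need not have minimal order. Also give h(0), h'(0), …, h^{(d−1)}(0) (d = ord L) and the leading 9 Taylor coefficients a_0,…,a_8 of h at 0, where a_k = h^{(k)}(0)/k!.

L = (-4 - 8·x)·Dx + (1 + 8·x + 8·x^2)·Dx^2  (order 2).
h: a_k = 0, -1, -2, 4/3, -4, 72/5, -176/3, 1824/7, -1232, …
ICs: h(0) = 0, h′(0) = -1.

f: a_k = -1, -2, 2, -4, 10, -28, 84, -264, 858, …
Substitute x→r, Dx→(1/r')Dx; clear ⇒ L₀.
Integrate: L := L₀·Dx.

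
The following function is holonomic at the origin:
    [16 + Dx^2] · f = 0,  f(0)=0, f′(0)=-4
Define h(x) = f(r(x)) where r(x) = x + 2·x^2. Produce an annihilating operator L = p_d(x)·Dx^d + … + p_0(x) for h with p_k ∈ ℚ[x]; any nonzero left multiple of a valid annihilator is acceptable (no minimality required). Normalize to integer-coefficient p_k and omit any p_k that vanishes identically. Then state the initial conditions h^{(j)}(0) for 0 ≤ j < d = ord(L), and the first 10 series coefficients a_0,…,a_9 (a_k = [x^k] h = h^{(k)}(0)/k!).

L = (16 + 192·x + 768·x^2 + 1024·x^3) - 4·Dx + (1 + 4·x)·Dx^2  (order 2).
h: a_k = 0, -4, -8, 32/3, 64, 1792/15, 0, -106496/315, -28672/45, -1163264/2835, …
ICs: h(0) = 0, h′(0) = -4.

f: a_k = 0, -4, 0, 32/3, 0, -128/15, 0, 1024/315, 0, -2048/2835, …
L₀ from L_f via x↦r, Dx↦r'^{-1}Dx.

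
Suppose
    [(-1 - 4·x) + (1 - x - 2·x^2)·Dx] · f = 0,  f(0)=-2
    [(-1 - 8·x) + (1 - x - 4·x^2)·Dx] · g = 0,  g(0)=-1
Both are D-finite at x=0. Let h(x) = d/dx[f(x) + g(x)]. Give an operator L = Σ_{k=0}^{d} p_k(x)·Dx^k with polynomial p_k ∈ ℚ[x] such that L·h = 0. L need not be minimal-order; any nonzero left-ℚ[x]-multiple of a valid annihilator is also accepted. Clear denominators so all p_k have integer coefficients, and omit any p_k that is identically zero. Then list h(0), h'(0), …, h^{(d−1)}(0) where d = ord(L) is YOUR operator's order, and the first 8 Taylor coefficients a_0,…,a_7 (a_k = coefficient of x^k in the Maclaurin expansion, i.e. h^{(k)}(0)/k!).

f: a_k = -2, -2, -6, -10, -22, -42, -86, -170, …
g: a_k = -1, -1, -5, -9, -29, -65, -181, -441, …
Weyl lclm of L_f,L_g ⇒ L₀ (ord ≤ 2).
h₀' ⇒ L via d/dx closure of L₀.
L = (-6 - 336·x - 480·x^2 - 1824·x^3 - 3864·x^4 - 6528·x^5 + 2304·x^6) + (6 + 66·x + 156·x^2 + 168·x^3 + 162·x^4 - 3768·x^5 - 3456·x^6 + 1536·x^7)·Dx + (-1 + 2·x - 13·x^2 - 28·x^3 + 222·x^4 + 134·x^5 - 612·x^6 - 320·x^7 + 192·x^8)·Dx^2  (order 2).
h: a_k = -3, -22, -57, -204, -535, -1602, -4277, -12056, …
ICs: h(0) = -3, h′(0) = -22.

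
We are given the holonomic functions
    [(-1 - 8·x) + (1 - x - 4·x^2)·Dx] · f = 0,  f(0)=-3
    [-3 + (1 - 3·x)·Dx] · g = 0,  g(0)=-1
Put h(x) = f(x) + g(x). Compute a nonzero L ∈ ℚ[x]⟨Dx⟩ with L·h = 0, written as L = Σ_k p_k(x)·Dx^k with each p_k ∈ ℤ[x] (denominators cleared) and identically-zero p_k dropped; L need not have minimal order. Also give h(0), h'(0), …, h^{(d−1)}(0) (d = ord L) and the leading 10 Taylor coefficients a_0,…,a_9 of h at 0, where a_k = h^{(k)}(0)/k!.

L = (6 - 72·x + 144·x^2 - 144·x^3) + (4 - 84·x^2 + 252·x^3 - 288·x^4)·Dx + (-1 + 8·x - 21·x^2 + 8·x^3 + 54·x^4 - 72·x^5)·Dx^2  (order 2).
h: a_k = -4, -6, -24, -54, -168, -438, -1272, -3510, -10056, -28470, …
ICs: h(0) = -4, h′(0) = -6.

f: a_k = -3, -3, -15, -27, -87, -195, -543, -1323, -3495, -8787, …
g: a_k = -1, -3, -9, -27, -81, -243, -729, -2187, -6561, -19683, …
L₀ := lclm(L_f,L_g); ord L₀ ≤ 1+1.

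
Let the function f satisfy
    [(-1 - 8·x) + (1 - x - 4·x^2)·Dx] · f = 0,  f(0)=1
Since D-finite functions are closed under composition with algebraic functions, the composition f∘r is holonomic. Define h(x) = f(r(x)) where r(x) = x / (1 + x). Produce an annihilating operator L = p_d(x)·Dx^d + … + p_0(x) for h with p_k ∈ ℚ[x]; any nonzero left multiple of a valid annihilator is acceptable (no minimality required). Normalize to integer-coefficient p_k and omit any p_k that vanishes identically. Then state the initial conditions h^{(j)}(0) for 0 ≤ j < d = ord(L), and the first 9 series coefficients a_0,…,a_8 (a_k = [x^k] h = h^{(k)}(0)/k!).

L = (1 + 9·x) + (-1 - 2·x + 3·x^2 + 4·x^3)·Dx  (order 1).
h: a_k = 1, 1, 4, 0, 16, -16, 80, -144, 464, …
ICs: h(0) = 1.

f: a_k = 1, 1, 5, 9, 29, 65, 181, 441, 1165, …
Substitute x→r, Dx→(1/r')Dx; clear ⇒ L₀.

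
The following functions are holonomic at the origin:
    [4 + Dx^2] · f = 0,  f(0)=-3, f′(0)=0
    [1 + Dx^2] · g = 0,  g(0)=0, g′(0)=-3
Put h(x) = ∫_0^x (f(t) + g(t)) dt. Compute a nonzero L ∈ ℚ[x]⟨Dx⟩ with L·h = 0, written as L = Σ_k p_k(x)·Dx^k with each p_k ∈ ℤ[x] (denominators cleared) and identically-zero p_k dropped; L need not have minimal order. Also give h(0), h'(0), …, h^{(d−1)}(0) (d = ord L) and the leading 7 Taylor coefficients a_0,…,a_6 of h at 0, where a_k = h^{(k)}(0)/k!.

L = 4·Dx + 5·Dx^3 + Dx^5  (order 5).
h: a_k = 0, -3, -3/2, 2, 1/8, -2/5, -1/240, …
ICs: h(0) = 0, h′(0) = -3, h′′(0) = -3, h′′′(0) = 12, h′′′′(0) = 3.

f: a_k = -3, 0, 6, 0, -2, 0, 4/15, …
g: a_k = 0, -3, 0, 1/2, 0, -1/40, 0, …
h₀=f+g: left-lcm gives L₀, ord ≤ 4.
∫: right-multiply L₀ by Dx.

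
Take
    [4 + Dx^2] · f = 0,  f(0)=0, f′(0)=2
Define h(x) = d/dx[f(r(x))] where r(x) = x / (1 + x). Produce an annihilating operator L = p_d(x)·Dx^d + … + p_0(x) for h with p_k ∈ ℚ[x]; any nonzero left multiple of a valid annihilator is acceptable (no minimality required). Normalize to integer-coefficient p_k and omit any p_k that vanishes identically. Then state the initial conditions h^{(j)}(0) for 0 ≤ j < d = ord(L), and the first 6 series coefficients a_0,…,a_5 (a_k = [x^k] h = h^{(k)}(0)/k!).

L = (10 + 12·x + 6·x^2) + (6 + 18·x + 18·x^2 + 6·x^3)·Dx + (1 + 4·x + 6·x^2 + 4·x^3 + x^4)·Dx^2  (order 2).
h: a_k = 2, -4, 2, 8, -86/3, 60, …
ICs: h(0) = 2, h′(0) = -4.

f: a_k = 0, 2, 0, -4/3, 0, 4/15, …
L₀ from L_f via x↦r, Dx↦r'^{-1}Dx.
h₀' ⇒ L via d/dx closure of L₀.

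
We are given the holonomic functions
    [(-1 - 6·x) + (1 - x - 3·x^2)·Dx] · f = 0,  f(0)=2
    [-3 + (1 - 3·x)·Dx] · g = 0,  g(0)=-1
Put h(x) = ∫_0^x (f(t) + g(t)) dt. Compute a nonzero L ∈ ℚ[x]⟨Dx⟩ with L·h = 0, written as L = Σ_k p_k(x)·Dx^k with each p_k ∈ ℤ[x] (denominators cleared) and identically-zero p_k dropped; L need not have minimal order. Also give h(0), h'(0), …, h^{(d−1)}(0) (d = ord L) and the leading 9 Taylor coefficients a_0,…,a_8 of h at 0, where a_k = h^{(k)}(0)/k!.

f: a_k = 2, 2, 8, 14, 38, 80, 194, 434, 1016, …
g: a_k = -1, -3, -9, -27, -81, -243, -729, -2187, -6561, …
Sum ⇒ L₀ = lclm(L_f,L_g) in ℚ(x)⟨Dx⟩.
h=∫₀ˣh₀: take L = L₀·Dx.
L = (6 - 108·x + 162·x^2 - 162·x^3)·Dx + (10 - 6·x - 108·x^2 + 270·x^3 - 324·x^4)·Dx^2 + (-2 + 14·x - 33·x^2 + 18·x^3 + 54·x^4 - 81·x^5)·Dx^3  (order 3).
h: a_k = 0, 1, -1/2, -1/3, -13/4, -43/5, -163/6, -535/7, -1753/8, …
ICs: h(0) = 0, h′(0) = 1, h′′(0) = -1.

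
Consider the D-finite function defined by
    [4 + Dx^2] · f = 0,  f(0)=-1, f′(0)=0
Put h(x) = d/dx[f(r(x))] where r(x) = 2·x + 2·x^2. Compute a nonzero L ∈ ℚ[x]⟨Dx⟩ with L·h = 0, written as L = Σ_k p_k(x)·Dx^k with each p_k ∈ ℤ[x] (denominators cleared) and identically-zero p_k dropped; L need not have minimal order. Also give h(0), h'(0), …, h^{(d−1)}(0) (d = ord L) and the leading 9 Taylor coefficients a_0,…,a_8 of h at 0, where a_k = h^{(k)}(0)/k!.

f: a_k = -1, 0, 2, 0, -2/3, 0, 4/45, 0, -2/315, …
Substitute x→r, Dx→(1/r')Dx; clear ⇒ L₀.
h₀' ⇒ L via d/dx closure of L₀.
L = (28 + 128·x + 384·x^2 + 512·x^3 + 256·x^4) + (-6 - 12·x)·Dx + (1 + 4·x + 4·x^2)·Dx^2  (order 2).
h: a_k = 0, 16, 48, -32/3, -640/3, -5248/15, -896/15, 184064/315, 31744/35, …
ICs: h(0) = 0, h′(0) = 16.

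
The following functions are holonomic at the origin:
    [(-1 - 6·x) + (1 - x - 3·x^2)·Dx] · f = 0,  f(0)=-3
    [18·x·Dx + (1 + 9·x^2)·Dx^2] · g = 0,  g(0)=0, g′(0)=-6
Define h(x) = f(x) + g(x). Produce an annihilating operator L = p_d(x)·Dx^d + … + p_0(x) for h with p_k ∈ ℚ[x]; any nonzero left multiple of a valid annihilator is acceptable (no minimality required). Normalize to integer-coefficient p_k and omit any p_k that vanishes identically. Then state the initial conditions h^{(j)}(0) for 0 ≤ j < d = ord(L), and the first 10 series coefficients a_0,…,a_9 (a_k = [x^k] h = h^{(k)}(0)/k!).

L = (-72 + 288·x + 4428·x^2 + 9720·x^3 + 33534·x^4 + 13122·x^6)·Dx + (30 + 180·x + 144·x^2 + 1728·x^3 + 9153·x^4 + 23814·x^5 + 2187·x^6 + 13122·x^7)·Dx^2 + (-4 - 14·x - 114·x^2 + 36·x^3 - 459·x^4 + 1539·x^5 + 2430·x^6 + 729·x^7 + 2187·x^8)·Dx^3  (order 3).
h: a_k = -3, -9, -12, -3, -57, -1086/5, -291, -183/7, -1524, -7851, …
ICs: h(0) = -3, h′(0) = -9, h′′(0) = -24.

f: a_k = -3, -3, -12, -21, -57, -120, -291, -651, -1524, -3477, …
g: a_k = 0, -6, 0, 18, 0, -486/5, 0, 4374/7, 0, -4374, …
h₀=f+g: left-lcm gives L₀, ord ≤ 3.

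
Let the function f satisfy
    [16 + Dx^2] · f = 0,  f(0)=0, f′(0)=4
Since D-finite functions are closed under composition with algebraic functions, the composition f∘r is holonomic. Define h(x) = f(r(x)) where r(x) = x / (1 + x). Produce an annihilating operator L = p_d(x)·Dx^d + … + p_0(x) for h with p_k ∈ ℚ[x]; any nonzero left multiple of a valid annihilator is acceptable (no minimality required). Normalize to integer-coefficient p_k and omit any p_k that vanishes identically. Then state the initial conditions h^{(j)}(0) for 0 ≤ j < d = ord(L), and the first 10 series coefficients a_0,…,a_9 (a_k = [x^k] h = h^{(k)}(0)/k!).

f: a_k = 0, 4, 0, -32/3, 0, 128/15, 0, -1024/315, 0, 2048/2835, …
f∘r: x↦r, Dx↦Dx/r' in L_f ⇒ L₀.
L = 16 + (2 + 6·x + 6·x^2 + 2·x^3)·Dx + (1 + 4·x + 6·x^2 + 4·x^3 + x^4)·Dx^2  (order 2).
h: a_k = 0, 4, -4, -20/3, 28, -772/15, 60, -9844/315, -2516/45, 120412/567, …
ICs: h(0) = 0, h′(0) = 4.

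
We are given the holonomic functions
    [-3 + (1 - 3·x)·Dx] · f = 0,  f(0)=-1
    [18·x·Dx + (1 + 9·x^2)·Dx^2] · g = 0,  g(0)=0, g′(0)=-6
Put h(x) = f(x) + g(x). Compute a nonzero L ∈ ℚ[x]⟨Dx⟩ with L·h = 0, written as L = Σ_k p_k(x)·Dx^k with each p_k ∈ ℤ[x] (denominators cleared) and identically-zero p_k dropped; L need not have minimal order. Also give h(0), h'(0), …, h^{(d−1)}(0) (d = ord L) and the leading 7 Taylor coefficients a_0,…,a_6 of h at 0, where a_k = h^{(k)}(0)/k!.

L = (-18 + 216·x + 486·x^2)·Dx + (12 - 18·x + 108·x^2 + 486·x^3)·Dx^2 + (-1 + 81·x^4)·Dx^3  (order 3).
h: a_k = -1, -9, -9, -9, -81, -1701/5, -729, …
ICs: h(0) = -1, h′(0) = -9, h′′(0) = -18.

f: a_k = -1, -3, -9, -27, -81, -243, -729, …
g: a_k = 0, -6, 0, 18, 0, -486/5, 0, …
L₀ := lclm(L_f,L_g); ord L₀ ≤ 1+2.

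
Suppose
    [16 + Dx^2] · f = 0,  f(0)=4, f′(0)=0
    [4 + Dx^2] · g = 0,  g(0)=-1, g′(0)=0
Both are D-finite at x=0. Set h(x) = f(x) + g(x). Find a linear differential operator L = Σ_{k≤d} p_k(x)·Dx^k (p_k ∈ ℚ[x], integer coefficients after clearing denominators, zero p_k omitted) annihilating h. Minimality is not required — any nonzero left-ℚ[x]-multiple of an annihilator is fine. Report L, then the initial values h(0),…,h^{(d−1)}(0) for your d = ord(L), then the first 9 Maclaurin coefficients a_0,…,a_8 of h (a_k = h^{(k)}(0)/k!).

f: a_k = 4, 0, -32, 0, 128/3, 0, -1024/45, 0, 2048/315, …
g: a_k = -1, 0, 2, 0, -2/3, 0, 4/45, 0, -2/315, …
f+g: L₀ = lclm(L_f,L_g), ord ≤ 2+2.
L = 64 + 20·Dx^2 + Dx^4  (order 4).
h: a_k = 3, 0, -30, 0, 42, 0, -68/3, 0, 682/105, …
ICs: h(0) = 3, h′(0) = 0, h′′(0) = -60, h′′′(0) = 0.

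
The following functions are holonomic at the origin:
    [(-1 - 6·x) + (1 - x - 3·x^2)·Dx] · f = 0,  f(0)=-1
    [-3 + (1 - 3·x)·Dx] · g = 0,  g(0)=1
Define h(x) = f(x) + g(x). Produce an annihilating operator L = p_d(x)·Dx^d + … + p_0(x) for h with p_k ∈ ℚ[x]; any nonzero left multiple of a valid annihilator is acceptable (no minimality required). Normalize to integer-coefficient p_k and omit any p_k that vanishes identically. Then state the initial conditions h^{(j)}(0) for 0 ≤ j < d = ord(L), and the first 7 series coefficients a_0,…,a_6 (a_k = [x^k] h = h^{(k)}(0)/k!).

f: a_k = -1, -1, -4, -7, -19, -40, -97, …
g: a_k = 1, 3, 9, 27, 81, 243, 729, …
f+g: L₀ = lclm(L_f,L_g), ord ≤ 1+1.
L = (6 - 108·x + 162·x^2 - 162·x^3) + (10 - 6·x - 108·x^2 + 270·x^3 - 324·x^4)·Dx + (-2 + 14·x - 33·x^2 + 18·x^3 + 54·x^4 - 81·x^5)·Dx^2  (order 2).
h: a_k = 0, 2, 5, 20, 62, 203, 632, …
ICs: h(0) = 0, h′(0) = 2.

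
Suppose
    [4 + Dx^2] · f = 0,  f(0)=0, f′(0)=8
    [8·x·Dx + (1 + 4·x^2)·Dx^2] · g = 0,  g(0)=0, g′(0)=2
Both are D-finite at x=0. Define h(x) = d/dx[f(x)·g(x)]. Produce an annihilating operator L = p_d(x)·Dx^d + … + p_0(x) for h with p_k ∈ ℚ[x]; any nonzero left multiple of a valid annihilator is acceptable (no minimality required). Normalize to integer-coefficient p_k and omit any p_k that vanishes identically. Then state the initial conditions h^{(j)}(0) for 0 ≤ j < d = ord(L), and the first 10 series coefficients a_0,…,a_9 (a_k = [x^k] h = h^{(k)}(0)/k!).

f: a_k = 0, 8, 0, -16/3, 0, 16/15, 0, -32/315, 0, 16/2835, …
g: a_k = 0, 2, 0, -8/3, 0, 32/5, 0, -128/7, 0, 512/9, …
h₀=f·g: eliminate ⇒ L₀, order ≤ 2·2.
h₀' ⇒ L via d/dx closure of L₀.
L = (880 + 9408·x^2 + 59008·x^4 + 49152·x^6 + 24576·x^8 + 16384·x^10 + 32768·x^12) + (544·x + 9088·x^3 + 35840·x^5 + 40960·x^7 + 40960·x^9 + 32768·x^11)·Dx + (240 + 2720·x^2 + 17088·x^4 + 18944·x^6 + 16384·x^8 + 16384·x^10 + 16384·x^12)·Dx^2 + (136·x + 2272·x^3 + 8960·x^5 + 10240·x^7 + 10240·x^9 + 8192·x^11)·Dx^3 + (5 + 92·x^2 + 584·x^4 + 1664·x^6 + 2560·x^8 + 3072·x^10 + 2048·x^12)·Dx^4  (order 4).
h: a_k = 0, 32, 0, -128, 0, 1216/3, 0, -22016/15, 0, 15868736/2835, …
ICs: h(0) = 0, h′(0) = 32, h′′(0) = 0, h′′′(0) = -768.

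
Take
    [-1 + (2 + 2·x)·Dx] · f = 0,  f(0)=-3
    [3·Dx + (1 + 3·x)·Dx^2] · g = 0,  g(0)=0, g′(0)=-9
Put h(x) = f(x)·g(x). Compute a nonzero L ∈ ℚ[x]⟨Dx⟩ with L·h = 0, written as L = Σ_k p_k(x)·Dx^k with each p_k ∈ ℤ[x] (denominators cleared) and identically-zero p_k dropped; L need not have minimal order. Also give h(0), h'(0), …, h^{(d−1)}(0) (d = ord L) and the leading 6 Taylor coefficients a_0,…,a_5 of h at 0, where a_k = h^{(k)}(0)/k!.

f: a_k = -3, -3/2, 3/8, -3/16, 15/128, -21/256, …
g: a_k = 0, -9, 27/2, -27, 243/4, -729/5, …
Product ⇒ symmetric product L₀, ord ≤ 2.
L = (-3 + 3·x) + (8 + 8·x)·Dx + (4 + 20·x + 28·x^2 + 12·x^3)·Dx^2  (order 2).
h: a_k = 0, 27, -27, 459/8, -135, 212841/640, …
ICs: h(0) = 0, h′(0) = 27.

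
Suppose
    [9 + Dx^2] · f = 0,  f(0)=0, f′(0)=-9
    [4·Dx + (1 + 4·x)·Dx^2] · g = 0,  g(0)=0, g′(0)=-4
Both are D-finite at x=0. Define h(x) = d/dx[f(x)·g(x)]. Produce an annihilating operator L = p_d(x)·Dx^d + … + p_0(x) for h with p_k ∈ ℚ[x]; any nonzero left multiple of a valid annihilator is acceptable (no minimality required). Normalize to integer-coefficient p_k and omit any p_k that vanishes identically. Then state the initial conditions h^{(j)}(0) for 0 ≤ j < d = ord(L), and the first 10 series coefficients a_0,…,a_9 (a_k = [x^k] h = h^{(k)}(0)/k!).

L = (-153603 - 635688·x - 3184272·x^2 - 4292352·x^3 + 12503808·x^4 + 40310784·x^5 + 26873856·x^6) + (-47736 - 304992·x - 311040·x^2 + 2073600·x^3 + 7464960·x^4 + 5971968·x^5)·Dx + (-19110 - 88272·x - 352800·x^2 + 41472·x^3 + 3773952·x^4 + 8957952·x^5 + 5971968·x^6)·Dx^2 + (-5304 - 33888·x - 34560·x^2 + 230400·x^3 + 829440·x^4 + 663552·x^5)·Dx^3 + (-227 - 1960·x + 112·x^2 + 57600·x^3 + 264960·x^4 + 497664·x^5 + 331776·x^6)·Dx^4  (order 4).
h: a_k = 0, 72, -216, 552, -2340, 9477, -186501/5, 5158926/35, -40880943/70, 1297874621/560, …
ICs: h(0) = 0, h′(0) = 72, h′′(0) = -432, h′′′(0) = 3312.

f: a_k = 0, -9, 0, 27/2, 0, -243/40, 0, 729/560, 0, -729/4480, …
g: a_k = 0, -4, 8, -64/3, 64, -1024/5, 2048/3, -16384/7, 8192, -262144/9, …
L₀ := L_f ⊗_s L_g (sym. prod.), ord ≤ 4.
Differentiate: ansatz ord ≤ ord L₀ ⇒ L.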